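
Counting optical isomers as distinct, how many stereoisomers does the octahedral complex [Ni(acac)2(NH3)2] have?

An octahedron has six vertices in three trans pairs; every non-trans pair is cis.
Each acac is bidentate and must span two cis positions.
Working through the distinct placements yields 2 geometric isomers: NH3 trans; NH3 cis (chiral).
One of these lacks any improper symmetry element and so occurs as an enantiomeric pair, giving 2 + 1 = 3 stereoisomers in total.

3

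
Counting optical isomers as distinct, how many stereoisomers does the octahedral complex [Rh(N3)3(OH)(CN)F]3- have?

The six octahedral sites form three mutually perpendicular trans pairs.
There are 4 geometric isomers: N3 mer (3 arrangements); N3 fac (chiral).
One of these lacks any improper symmetry element and so occurs as an enantiomeric pair, giving 4 + 1 = 5 stereoisomers in total.

5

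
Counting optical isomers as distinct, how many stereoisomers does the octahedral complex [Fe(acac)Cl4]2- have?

1

Each acac is bidentate and must span two cis positions.
Only one geometric arrangement is possible.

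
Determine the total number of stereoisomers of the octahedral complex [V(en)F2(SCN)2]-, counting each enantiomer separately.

4

An octahedron has six vertices in three trans pairs; every non-trans pair is cis.
Each en is bidentate and must span two cis positions.
There are 3 geometric isomers: F trans, SCN cis; F cis, SCN cis (chiral); F cis, SCN trans.
One of these lacks any improper symmetry element and so occurs as an enantiomeric pair, giving 3 + 1 = 4 stereoisomers in total.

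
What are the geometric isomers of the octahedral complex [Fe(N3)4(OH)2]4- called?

cis and trans

In an octahedral complex each vertex has one trans partner and four cis neighbours.
The distinct arrangements are (2 in all): OH trans; OH cis.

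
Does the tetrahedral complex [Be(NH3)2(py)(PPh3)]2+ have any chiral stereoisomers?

no

In a tetrahedral complex all four positions are equivalent and every pair of ligands is adjacent — there is no cis/trans distinction.
Only one geometric arrangement is possible.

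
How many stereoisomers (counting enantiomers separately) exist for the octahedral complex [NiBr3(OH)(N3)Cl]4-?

In an octahedral complex each vertex has one trans partner and four cis neighbours.
There are 4 geometric isomers: Br mer (3 arrangements); Br fac (chiral).
One of these lacks any improper symmetry element and so occurs as an enantiomeric pair, giving 4 + 1 = 5 stereoisomers in total.

5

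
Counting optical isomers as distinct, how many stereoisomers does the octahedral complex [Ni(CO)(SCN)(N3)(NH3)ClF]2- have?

30

In an octahedral complex each vertex has one trans partner and four cis neighbours.
Placing the ligands in turn and identifying arrangements related by rotation or reflection leaves 15 distinct geometric isomers.
Of these, 15 lack any improper symmetry element and so occur as enantiomeric pairs, giving 15 + 15 = 30 stereoisomers in total.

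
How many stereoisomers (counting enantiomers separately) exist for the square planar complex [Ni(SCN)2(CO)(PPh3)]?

A square has two trans pairs of vertices; adjacent vertices are cis.
Working through the distinct placements yields 2 geometric isomers: SCN cis; SCN trans.
Each arrangement has an internal mirror plane or centre of symmetry, so none is chiral.

2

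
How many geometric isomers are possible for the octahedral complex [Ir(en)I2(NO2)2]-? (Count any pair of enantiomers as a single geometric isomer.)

Each en is bidentate and must span two cis positions.
Systematic placement gives 3 geometric isomers: I trans, NO2 cis; I cis, NO2 cis (chiral); I cis, NO2 trans.

3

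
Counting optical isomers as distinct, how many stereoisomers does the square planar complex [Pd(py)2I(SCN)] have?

2

In a square planar complex each vertex has one trans partner and two cis neighbours.
Systematic placement gives 2 geometric isomers: py cis; py trans.
Each arrangement has an internal mirror plane or centre of symmetry, so none is chiral.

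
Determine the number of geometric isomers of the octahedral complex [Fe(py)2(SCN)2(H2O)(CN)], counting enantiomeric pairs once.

An octahedron has six vertices in three trans pairs; every non-trans pair is cis.
There are 6 geometric isomers: py trans, SCN trans; py cis, SCN cis (3 arrangements, 2 chiral); py trans, SCN cis; py cis, SCN trans.

6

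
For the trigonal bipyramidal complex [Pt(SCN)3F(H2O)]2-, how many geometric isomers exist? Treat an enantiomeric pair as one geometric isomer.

4

The distinct arrangements are (4 in all): F axial, H2O axial; F axial, H2O equatorial; F equatorial, H2O axial; F equatorial, H2O equatorial.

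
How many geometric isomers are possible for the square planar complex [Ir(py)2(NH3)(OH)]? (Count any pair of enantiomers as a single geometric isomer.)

In a square planar complex each vertex has one trans partner and two cis neighbours.
Systematic placement gives 2 geometric isomers: py cis; py trans.

2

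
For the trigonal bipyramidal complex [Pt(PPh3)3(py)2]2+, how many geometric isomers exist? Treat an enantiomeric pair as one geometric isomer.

3

A trigonal bipyramid has two axial and three equatorial sites, which are chemically inequivalent.
The distinct arrangements are (3 in all): py both equatorial; py one axial, one equatorial; py both axial.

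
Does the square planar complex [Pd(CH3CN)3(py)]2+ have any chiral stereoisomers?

no

A square has two trans pairs of vertices; adjacent vertices are cis.
Only one geometric arrangement is possible.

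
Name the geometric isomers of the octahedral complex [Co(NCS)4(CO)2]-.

cis and trans

Systematic placement gives 2 geometric isomers: CO trans; CO cis.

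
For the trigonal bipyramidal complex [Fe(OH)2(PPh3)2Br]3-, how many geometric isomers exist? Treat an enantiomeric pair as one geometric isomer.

5

Placing the ligands in turn and identifying arrangements related by rotation or reflection leaves 5 distinct geometric isomers.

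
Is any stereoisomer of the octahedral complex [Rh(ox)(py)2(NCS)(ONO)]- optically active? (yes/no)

An octahedron has six vertices in three trans pairs; every non-trans pair is cis.
Each ox is bidentate and must span two cis positions.
There are 4 geometric isomers: py cis (3 arrangements, 2 chiral); py trans.
Of these, 2 lack any improper symmetry element and so occur as enantiomeric pairs, giving 4 + 2 = 6 stereoisomers in total.

yes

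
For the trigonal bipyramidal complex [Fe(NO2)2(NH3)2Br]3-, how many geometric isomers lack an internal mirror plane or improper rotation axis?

1

In a trigonal bipyramid the two axial positions differ from the three equatorial ones.
Placing the ligands in turn and identifying arrangements related by rotation or reflection leaves 5 distinct geometric isomers.
One of these lacks any improper symmetry element and so occurs as an enantiomeric pair, giving 5 + 1 = 6 stereoisomers in total.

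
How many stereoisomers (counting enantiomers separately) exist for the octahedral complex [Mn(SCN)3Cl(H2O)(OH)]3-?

The six octahedral sites form three mutually perpendicular trans pairs.
Working through the distinct placements yields 4 geometric isomers: SCN mer (3 arrangements); SCN fac (chiral).
One of these lacks any improper symmetry element and so occurs as an enantiomeric pair, giving 4 + 1 = 5 stereoisomers in total.

5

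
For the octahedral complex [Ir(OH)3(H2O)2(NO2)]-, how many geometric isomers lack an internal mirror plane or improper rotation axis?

An octahedron has six vertices in three trans pairs; every non-trans pair is cis.
Systematic placement gives 3 geometric isomers: OH mer, H2O trans; OH mer, H2O cis; OH fac, H2O cis.
Each arrangement has an internal mirror plane or centre of symmetry, so none is chiral.

0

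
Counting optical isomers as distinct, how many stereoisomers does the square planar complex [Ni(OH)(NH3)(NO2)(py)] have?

In a square planar complex each vertex has one trans partner and two cis neighbours.
There are 3 geometric isomers: (NH3/OH trans, NO2/py trans); (NH3/py trans, NO2/OH trans); (NH3/NO2 trans, OH/py trans).
Each arrangement has an internal mirror plane or centre of symmetry, so none is chiral.

3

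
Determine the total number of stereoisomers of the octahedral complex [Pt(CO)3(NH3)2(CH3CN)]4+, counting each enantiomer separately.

The six octahedral sites form three mutually perpendicular trans pairs.
Systematic placement gives 3 geometric isomers: CO mer, NH3 trans; CO fac, NH3 cis; CO mer, NH3 cis.
Each arrangement has an internal mirror plane or centre of symmetry, so none is chiral.

3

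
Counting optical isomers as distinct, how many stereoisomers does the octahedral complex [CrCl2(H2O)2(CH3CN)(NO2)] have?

An octahedron has six vertices in three trans pairs; every non-trans pair is cis.
The distinct arrangements are (6 in all): Cl cis, H2O cis (3 arrangements, 2 chiral); Cl cis, H2O trans; Cl trans, H2O cis; Cl trans, H2O trans.
Of these, 2 lack any improper symmetry element and so occur as enantiomeric pairs, giving 6 + 2 = 8 stereoisomers in total.

8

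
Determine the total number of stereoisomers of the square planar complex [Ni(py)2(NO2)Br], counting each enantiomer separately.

In a square planar complex each vertex has one trans partner and two cis neighbours.
Systematic placement gives 2 geometric isomers: py cis; py trans.
Each arrangement has an internal mirror plane or centre of symmetry, so none is chiral.

2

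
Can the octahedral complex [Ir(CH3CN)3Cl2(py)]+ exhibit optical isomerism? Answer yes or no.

The distinct arrangements are (3 in all): CH3CN mer, Cl cis; CH3CN mer, Cl trans; CH3CN fac, Cl cis.
Each arrangement has an internal mirror plane or centre of symmetry, so none is chiral.

no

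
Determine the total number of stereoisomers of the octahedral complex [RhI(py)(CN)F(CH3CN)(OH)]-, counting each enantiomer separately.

30

Placing the ligands in turn and identifying arrangements related by rotation or reflection leaves 15 distinct geometric isomers.
Of these, 15 lack any improper symmetry element and so occur as enantiomeric pairs, giving 15 + 15 = 30 stereoisomers in total.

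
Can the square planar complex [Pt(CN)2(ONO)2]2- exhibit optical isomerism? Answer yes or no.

In a square planar complex each vertex has one trans partner and two cis neighbours.
There are 2 geometric isomers: CN cis; CN trans.
Each arrangement has an internal mirror plane or centre of symmetry, so none is chiral.

no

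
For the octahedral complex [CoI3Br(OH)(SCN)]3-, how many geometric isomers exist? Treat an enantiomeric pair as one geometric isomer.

4

In an octahedral complex each vertex has one trans partner and four cis neighbours.
Working through the distinct placements yields 4 geometric isomers: I mer (3 arrangements); I fac (chiral).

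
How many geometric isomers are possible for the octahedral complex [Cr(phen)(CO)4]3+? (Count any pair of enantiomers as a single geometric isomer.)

1

In an octahedral complex each vertex has one trans partner and four cis neighbours.
Each phen is bidentate and must span two cis positions.
Only one geometric arrangement is possible.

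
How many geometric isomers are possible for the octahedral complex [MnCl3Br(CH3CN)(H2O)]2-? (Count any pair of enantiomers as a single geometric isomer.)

The distinct arrangements are (4 in all): Cl mer (3 arrangements); Cl fac (chiral).

4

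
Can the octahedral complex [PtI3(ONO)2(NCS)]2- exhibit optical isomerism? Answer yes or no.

no

An octahedron has six vertices in three trans pairs; every non-trans pair is cis.
Working through the distinct placements yields 3 geometric isomers: I mer, ONO trans; I mer, ONO cis; I fac, ONO cis.
Each arrangement has an internal mirror plane or centre of symmetry, so none is chiral.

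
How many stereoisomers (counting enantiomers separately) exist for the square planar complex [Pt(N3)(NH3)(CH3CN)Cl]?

3

A square has two trans pairs of vertices; adjacent vertices are cis.
Systematic placement gives 3 geometric isomers: (CH3CN/N3 trans, Cl/NH3 trans); (CH3CN/NH3 trans, Cl/N3 trans); (CH3CN/Cl trans, N3/NH3 trans).
Each arrangement has an internal mirror plane or centre of symmetry, so none is chiral.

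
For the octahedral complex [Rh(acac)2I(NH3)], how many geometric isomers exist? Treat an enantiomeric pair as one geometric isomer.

2

An octahedron has six vertices in three trans pairs; every non-trans pair is cis.
Each acac is bidentate and must span two cis positions.
Systematic placement gives 2 geometric isomers: I and NH3 mutually trans; I and NH3 mutually cis (chiral).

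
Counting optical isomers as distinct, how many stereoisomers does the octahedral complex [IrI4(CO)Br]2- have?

2

In an octahedral complex each vertex has one trans partner and four cis neighbours.
Working through the distinct placements yields 2 geometric isomers: CO and Br mutually trans; CO and Br mutually cis.
Each arrangement has an internal mirror plane or centre of symmetry, so none is chiral.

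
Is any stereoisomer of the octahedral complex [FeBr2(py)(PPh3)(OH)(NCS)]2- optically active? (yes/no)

yes

Placing the ligands in turn and identifying arrangements related by rotation or reflection leaves 9 distinct geometric isomers.
Of these, 6 lack any improper symmetry element and so occur as enantiomeric pairs, giving 9 + 6 = 15 stereoisomers in total.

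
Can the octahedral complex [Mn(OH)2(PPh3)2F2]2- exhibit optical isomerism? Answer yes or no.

The six octahedral sites form three mutually perpendicular trans pairs.
The distinct arrangements are (5 in all): OH trans, PPh3 trans, F trans; OH cis, PPh3 cis, F trans; OH cis, PPh3 trans, F cis; OH cis, PPh3 cis, F cis (chiral); OH trans, PPh3 cis, F cis.
One of these lacks any improper symmetry element and so occurs as an enantiomeric pair, giving 5 + 1 = 6 stereoisomers in total.

yes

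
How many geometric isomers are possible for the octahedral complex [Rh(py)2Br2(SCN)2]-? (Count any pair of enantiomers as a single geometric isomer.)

The distinct arrangements are (5 in all): py trans, Br trans, SCN trans; py cis, Br trans, SCN cis; py trans, Br cis, SCN cis; py cis, Br cis, SCN cis (chiral); py cis, Br cis, SCN trans.

5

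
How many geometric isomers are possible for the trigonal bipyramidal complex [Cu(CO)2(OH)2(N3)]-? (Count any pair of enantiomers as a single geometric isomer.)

5

In a trigonal bipyramid the two axial positions differ from the three equatorial ones.
Systematic enumeration (placing each ligand type in turn and discarding arrangements equivalent by rotation or reflection) gives 5 geometric isomers.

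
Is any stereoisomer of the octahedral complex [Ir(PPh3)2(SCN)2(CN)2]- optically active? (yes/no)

yes

In an octahedral complex each vertex has one trans partner and four cis neighbours.
There are 5 geometric isomers: PPh3 trans, SCN trans, CN trans; PPh3 cis, SCN cis, CN trans; PPh3 cis, SCN trans, CN cis; PPh3 cis, SCN cis, CN cis (chiral); PPh3 trans, SCN cis, CN cis.
One of these lacks any improper symmetry element and so occurs as an enantiomeric pair, giving 5 + 1 = 6 stereoisomers in total.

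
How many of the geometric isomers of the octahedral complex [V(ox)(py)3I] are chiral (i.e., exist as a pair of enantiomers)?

In an octahedral complex each vertex has one trans partner and four cis neighbours.
Each ox is bidentate and must span two cis positions.
Working through the distinct placements yields 2 geometric isomers: py mer; py fac.
Each arrangement has an internal mirror plane or centre of symmetry, so none is chiral.

0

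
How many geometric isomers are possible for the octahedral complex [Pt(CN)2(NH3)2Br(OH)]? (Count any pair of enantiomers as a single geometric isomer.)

The distinct arrangements are (6 in all): CN cis, NH3 cis (3 arrangements, 2 chiral); CN cis, NH3 trans; CN trans, NH3 cis; CN trans, NH3 trans.

6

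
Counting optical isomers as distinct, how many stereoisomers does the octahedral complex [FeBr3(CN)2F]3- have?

3

An octahedron has six vertices in three trans pairs; every non-trans pair is cis.
There are 3 geometric isomers: Br mer, CN cis; Br mer, CN trans; Br fac, CN cis.
Each arrangement has an internal mirror plane or centre of symmetry, so none is chiral.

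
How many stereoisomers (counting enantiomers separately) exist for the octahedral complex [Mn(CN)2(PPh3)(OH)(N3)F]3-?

15

An octahedron has six vertices in three trans pairs; every non-trans pair is cis.
Exhaustive case analysis gives 9 geometric isomers.
Of these, 6 lack any improper symmetry element and so occur as enantiomeric pairs, giving 9 + 6 = 15 stereoisomers in total.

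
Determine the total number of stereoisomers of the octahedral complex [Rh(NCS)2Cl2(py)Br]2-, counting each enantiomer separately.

8

An octahedron has six vertices in three trans pairs; every non-trans pair is cis.
The distinct arrangements are (6 in all): NCS cis, Cl cis (3 arrangements, 2 chiral); NCS trans, Cl cis; NCS cis, Cl trans; NCS trans, Cl trans.
Of these, 2 lack any improper symmetry element and so occur as enantiomeric pairs, giving 6 + 2 = 8 stereoisomers in total.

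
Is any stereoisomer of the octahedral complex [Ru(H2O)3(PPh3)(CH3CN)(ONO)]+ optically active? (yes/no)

yes

An octahedron has six vertices in three trans pairs; every non-trans pair is cis.
Systematic placement gives 4 geometric isomers: H2O mer (3 arrangements); H2O fac (chiral).
One of these lacks any improper symmetry element and so occurs as an enantiomeric pair, giving 4 + 1 = 5 stereoisomers in total.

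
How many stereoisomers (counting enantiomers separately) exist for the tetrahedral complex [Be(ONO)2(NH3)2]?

All four vertices of a tetrahedron are equivalent and mutually adjacent, so cis/trans isomerism cannot arise.
Only one geometric arrangement is possible.

1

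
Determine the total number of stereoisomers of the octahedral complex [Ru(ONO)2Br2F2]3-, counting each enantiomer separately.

6

The distinct arrangements are (5 in all): ONO trans, Br trans, F trans; ONO cis, Br trans, F cis; ONO trans, Br cis, F cis; ONO cis, Br cis, F cis (chiral); ONO cis, Br cis, F trans.
One of these lacks any improper symmetry element and so occurs as an enantiomeric pair, giving 5 + 1 = 6 stereoisomers in total.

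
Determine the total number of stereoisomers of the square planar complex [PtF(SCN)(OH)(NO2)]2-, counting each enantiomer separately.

In a square planar complex each vertex has one trans partner and two cis neighbours.
There are 3 geometric isomers: (F/OH trans, NO2/SCN trans); (F/SCN trans, NO2/OH trans); (F/NO2 trans, OH/SCN trans).
Each arrangement has an internal mirror plane or centre of symmetry, so none is chiral.

3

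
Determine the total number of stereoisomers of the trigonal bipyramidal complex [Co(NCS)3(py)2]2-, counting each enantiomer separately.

In a trigonal bipyramid the two axial positions differ from the three equatorial ones.
The distinct arrangements are (3 in all): py both equatorial; py one axial, one equatorial; py both axial.
Each arrangement has an internal mirror plane or centre of symmetry, so none is chiral.

3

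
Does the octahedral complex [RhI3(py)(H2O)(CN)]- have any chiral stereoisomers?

yes

In an octahedral complex each vertex has one trans partner and four cis neighbours.
The distinct arrangements are (4 in all): I mer (3 arrangements); I fac (chiral).
One of these lacks any improper symmetry element and so occurs as an enantiomeric pair, giving 4 + 1 = 5 stereoisomers in total.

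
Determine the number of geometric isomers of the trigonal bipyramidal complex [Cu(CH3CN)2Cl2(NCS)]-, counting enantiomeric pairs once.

Systematic enumeration (placing each ligand type in turn and discarding arrangements equivalent by rotation or reflection) gives 5 geometric isomers.

5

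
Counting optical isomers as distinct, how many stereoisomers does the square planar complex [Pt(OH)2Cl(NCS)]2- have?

A square has two trans pairs of vertices; adjacent vertices are cis.
Systematic placement gives 2 geometric isomers: OH cis; OH trans.
Each arrangement has an internal mirror plane or centre of symmetry, so none is chiral.

2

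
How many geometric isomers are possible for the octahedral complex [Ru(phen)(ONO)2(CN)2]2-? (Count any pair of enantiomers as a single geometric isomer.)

Each phen is bidentate and must span two cis positions.
There are 3 geometric isomers: ONO cis, CN trans; ONO cis, CN cis (chiral); ONO trans, CN cis.

3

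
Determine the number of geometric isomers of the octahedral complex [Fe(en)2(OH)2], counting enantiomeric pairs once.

2

In an octahedral complex each vertex has one trans partner and four cis neighbours.
Each en is bidentate and must span two cis positions.
Working through the distinct placements yields 2 geometric isomers: OH trans; OH cis (chiral).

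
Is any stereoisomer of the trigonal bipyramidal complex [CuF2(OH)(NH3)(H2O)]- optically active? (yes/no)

yes

A trigonal bipyramid has two axial and three equatorial sites, which are chemically inequivalent.
Placing the ligands in turn and identifying arrangements related by rotation or reflection leaves 7 distinct geometric isomers.
Of these, 3 lack any improper symmetry element and so occur as enantiomeric pairs, giving 7 + 3 = 10 stereoisomers in total.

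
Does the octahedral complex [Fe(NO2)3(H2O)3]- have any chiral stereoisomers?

no

The six octahedral sites form three mutually perpendicular trans pairs.
There are 2 geometric isomers: NO2 mer; NO2 fac.
Each arrangement has an internal mirror plane or centre of symmetry, so none is chiral.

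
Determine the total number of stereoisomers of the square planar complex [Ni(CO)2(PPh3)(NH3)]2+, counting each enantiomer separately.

A square has two trans pairs of vertices; adjacent vertices are cis.
There are 2 geometric isomers: CO cis; CO trans.
Each arrangement has an internal mirror plane or centre of symmetry, so none is chiral.

2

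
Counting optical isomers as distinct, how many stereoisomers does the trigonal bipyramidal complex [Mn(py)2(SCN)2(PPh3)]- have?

Placing the ligands in turn and identifying arrangements related by rotation or reflection leaves 5 distinct geometric isomers.
One of these lacks any improper symmetry element and so occurs as an enantiomeric pair, giving 5 + 1 = 6 stereoisomers in total.

6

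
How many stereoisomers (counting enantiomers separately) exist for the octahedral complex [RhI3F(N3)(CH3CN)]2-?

The six octahedral sites form three mutually perpendicular trans pairs.
There are 4 geometric isomers: I mer (3 arrangements); I fac (chiral).
One of these lacks any improper symmetry element and so occurs as an enantiomeric pair, giving 4 + 1 = 5 stereoisomers in total.

5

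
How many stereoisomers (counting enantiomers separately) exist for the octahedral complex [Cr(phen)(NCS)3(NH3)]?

In an octahedral complex each vertex has one trans partner and four cis neighbours.
Each phen is bidentate and must span two cis positions.
There are 2 geometric isomers: NCS mer; NCS fac.
Each arrangement has an internal mirror plane or centre of symmetry, so none is chiral.

2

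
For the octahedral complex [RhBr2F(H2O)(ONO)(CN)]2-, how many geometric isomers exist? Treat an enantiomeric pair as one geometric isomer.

9

An octahedron has six vertices in three trans pairs; every non-trans pair is cis.
Exhaustive case analysis gives 9 geometric isomers.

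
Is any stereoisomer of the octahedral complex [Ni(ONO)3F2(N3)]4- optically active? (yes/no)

no

The six octahedral sites form three mutually perpendicular trans pairs.
The distinct arrangements are (3 in all): ONO mer, F trans; ONO mer, F cis; ONO fac, F cis.
Each arrangement has an internal mirror plane or centre of symmetry, so none is chiral.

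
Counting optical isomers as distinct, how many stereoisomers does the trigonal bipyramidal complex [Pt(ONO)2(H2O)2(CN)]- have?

A trigonal bipyramid has two axial and three equatorial sites, which are chemically inequivalent.
Systematic enumeration (placing each ligand type in turn and discarding arrangements equivalent by rotation or reflection) gives 5 geometric isomers.
One of these lacks any improper symmetry element and so occurs as an enantiomeric pair, giving 5 + 1 = 6 stereoisomers in total.

6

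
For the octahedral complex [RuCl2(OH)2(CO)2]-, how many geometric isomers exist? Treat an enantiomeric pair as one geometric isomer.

The six octahedral sites form three mutually perpendicular trans pairs.
Systematic placement gives 5 geometric isomers: Cl trans, OH trans, CO trans; Cl cis, OH cis, CO trans; Cl cis, OH trans, CO cis; Cl cis, OH cis, CO cis (chiral); Cl trans, OH cis, CO cis.

5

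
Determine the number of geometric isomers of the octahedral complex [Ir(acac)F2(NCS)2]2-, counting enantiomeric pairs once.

An octahedron has six vertices in three trans pairs; every non-trans pair is cis.
Each acac is bidentate and must span two cis positions.
Working through the distinct placements yields 3 geometric isomers: F trans, NCS cis; F cis, NCS cis (chiral); F cis, NCS trans.

3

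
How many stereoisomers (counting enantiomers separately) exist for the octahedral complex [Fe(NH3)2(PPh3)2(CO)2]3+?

6

An octahedron has six vertices in three trans pairs; every non-trans pair is cis.
Working through the distinct placements yields 5 geometric isomers: NH3 trans, PPh3 trans, CO trans; NH3 cis, PPh3 cis, CO trans; NH3 cis, PPh3 trans, CO cis; NH3 cis, PPh3 cis, CO cis (chiral); NH3 trans, PPh3 cis, CO cis.
One of these lacks any improper symmetry element and so occurs as an enantiomeric pair, giving 5 + 1 = 6 stereoisomers in total.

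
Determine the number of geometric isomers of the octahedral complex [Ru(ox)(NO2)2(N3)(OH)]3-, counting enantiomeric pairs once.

4

An octahedron has six vertices in three trans pairs; every non-trans pair is cis.
Each ox is bidentate and must span two cis positions.
The distinct arrangements are (4 in all): NO2 cis (3 arrangements, 2 chiral); NO2 trans.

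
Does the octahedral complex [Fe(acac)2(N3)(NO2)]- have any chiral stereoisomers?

The six octahedral sites form three mutually perpendicular trans pairs.
Each acac is bidentate and must span two cis positions.
The distinct arrangements are (2 in all): N3 and NO2 mutually trans; N3 and NO2 mutually cis (chiral).
One of these lacks any improper symmetry element and so occurs as an enantiomeric pair, giving 2 + 1 = 3 stereoisomers in total.

yes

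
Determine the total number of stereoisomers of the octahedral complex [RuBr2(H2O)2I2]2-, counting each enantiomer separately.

6

The six octahedral sites form three mutually perpendicular trans pairs.
There are 5 geometric isomers: Br trans, H2O trans, I trans; Br trans, H2O cis, I cis; Br cis, H2O cis, I trans; Br cis, H2O cis, I cis (chiral); Br cis, H2O trans, I cis.
One of these lacks any improper symmetry element and so occurs as an enantiomeric pair, giving 5 + 1 = 6 stereoisomers in total.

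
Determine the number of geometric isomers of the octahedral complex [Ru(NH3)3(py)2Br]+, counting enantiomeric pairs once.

3

In an octahedral complex each vertex has one trans partner and four cis neighbours.
Systematic placement gives 3 geometric isomers: NH3 mer, py trans; NH3 fac, py cis; NH3 mer, py cis.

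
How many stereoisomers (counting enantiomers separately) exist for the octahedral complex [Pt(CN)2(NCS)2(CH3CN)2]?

An octahedron has six vertices in three trans pairs; every non-trans pair is cis.
There are 5 geometric isomers: CN trans, NCS trans, CH3CN trans; CN cis, NCS cis, CH3CN trans; CN cis, NCS trans, CH3CN cis; CN cis, NCS cis, CH3CN cis (chiral); CN trans, NCS cis, CH3CN cis.
One of these lacks any improper symmetry element and so occurs as an enantiomeric pair, giving 5 + 1 = 6 stereoisomers in total.

6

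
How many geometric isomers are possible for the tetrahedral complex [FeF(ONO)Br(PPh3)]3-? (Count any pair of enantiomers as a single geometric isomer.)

In a tetrahedral complex all four positions are equivalent and every pair of ligands is adjacent — there is no cis/trans distinction.
Only one geometric arrangement is possible; it has no improper symmetry element, so it exists as a pair of enantiomers (2 stereoisomers).

1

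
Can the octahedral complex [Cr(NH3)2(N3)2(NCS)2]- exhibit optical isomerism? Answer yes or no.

yes

The six octahedral sites form three mutually perpendicular trans pairs.
Working through the distinct placements yields 5 geometric isomers: NH3 trans, N3 trans, NCS trans; NH3 cis, N3 trans, NCS cis; NH3 trans, N3 cis, NCS cis; NH3 cis, N3 cis, NCS cis (chiral); NH3 cis, N3 cis, NCS trans.
One of these lacks any improper symmetry element and so occurs as an enantiomeric pair, giving 5 + 1 = 6 stereoisomers in total.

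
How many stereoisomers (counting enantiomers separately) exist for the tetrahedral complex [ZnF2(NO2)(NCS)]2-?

1

In a tetrahedral complex all four positions are equivalent and every pair of ligands is adjacent — there is no cis/trans distinction.
Only one geometric arrangement is possible.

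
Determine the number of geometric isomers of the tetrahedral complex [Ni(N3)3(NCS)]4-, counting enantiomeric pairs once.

All four vertices of a tetrahedron are equivalent and mutually adjacent, so cis/trans isomerism cannot arise.
Only one geometric arrangement is possible.

1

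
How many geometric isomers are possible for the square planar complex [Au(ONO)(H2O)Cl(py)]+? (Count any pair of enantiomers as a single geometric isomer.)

In a square planar complex each vertex has one trans partner and two cis neighbours.
The distinct arrangements are (3 in all): (Cl/ONO trans, H2O/py trans); (Cl/py trans, H2O/ONO trans); (Cl/H2O trans, ONO/py trans).

3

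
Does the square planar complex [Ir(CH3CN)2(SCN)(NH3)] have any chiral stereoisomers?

no

In a square planar complex each vertex has one trans partner and two cis neighbours.
Systematic placement gives 2 geometric isomers: CH3CN cis; CH3CN trans.
Each arrangement has an internal mirror plane or centre of symmetry, so none is chiral.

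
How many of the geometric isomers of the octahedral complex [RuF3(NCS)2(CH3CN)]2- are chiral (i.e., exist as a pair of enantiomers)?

0

An octahedron has six vertices in three trans pairs; every non-trans pair is cis.
There are 3 geometric isomers: F mer, NCS trans; F fac, NCS cis; F mer, NCS cis.
Each arrangement has an internal mirror plane or centre of symmetry, so none is chiral.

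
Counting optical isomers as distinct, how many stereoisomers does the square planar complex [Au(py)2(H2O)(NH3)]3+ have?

2

In a square planar complex each vertex has one trans partner and two cis neighbours.
Working through the distinct placements yields 2 geometric isomers: py cis; py trans.
Each arrangement has an internal mirror plane or centre of symmetry, so none is chiral.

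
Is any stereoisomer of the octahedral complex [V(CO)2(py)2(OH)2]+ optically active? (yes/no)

yes

An octahedron has six vertices in three trans pairs; every non-trans pair is cis.
The distinct arrangements are (5 in all): CO trans, py trans, OH trans; CO trans, py cis, OH cis; CO cis, py trans, OH cis; CO cis, py cis, OH cis (chiral); CO cis, py cis, OH trans.
One of these lacks any improper symmetry element and so occurs as an enantiomeric pair, giving 5 + 1 = 6 stereoisomers in total.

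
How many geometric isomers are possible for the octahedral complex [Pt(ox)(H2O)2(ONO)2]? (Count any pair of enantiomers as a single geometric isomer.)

3

Each ox is bidentate and must span two cis positions.
There are 3 geometric isomers: H2O trans, ONO cis; H2O cis, ONO cis (chiral); H2O cis, ONO trans.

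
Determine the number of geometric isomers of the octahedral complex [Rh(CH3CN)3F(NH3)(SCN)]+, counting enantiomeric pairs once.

4

In an octahedral complex each vertex has one trans partner and four cis neighbours.
There are 4 geometric isomers: CH3CN mer (3 arrangements); CH3CN fac (chiral).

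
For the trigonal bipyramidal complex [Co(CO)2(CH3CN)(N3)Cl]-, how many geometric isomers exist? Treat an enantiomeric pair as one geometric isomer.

7

Exhaustive case analysis gives 7 geometric isomers.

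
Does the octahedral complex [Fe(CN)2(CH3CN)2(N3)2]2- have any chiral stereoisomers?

yes

The six octahedral sites form three mutually perpendicular trans pairs.
Working through the distinct placements yields 5 geometric isomers: CN trans, CH3CN trans, N3 trans; CN cis, CH3CN trans, N3 cis; CN cis, CH3CN cis, N3 trans; CN cis, CH3CN cis, N3 cis (chiral); CN trans, CH3CN cis, N3 cis.
One of these lacks any improper symmetry element and so occurs as an enantiomeric pair, giving 5 + 1 = 6 stereoisomers in total.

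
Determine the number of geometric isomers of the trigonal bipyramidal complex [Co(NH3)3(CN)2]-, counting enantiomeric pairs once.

3

A trigonal bipyramid has two axial and three equatorial sites, which are chemically inequivalent.
Systematic placement gives 3 geometric isomers: CN both axial; CN one axial, one equatorial; CN both equatorial.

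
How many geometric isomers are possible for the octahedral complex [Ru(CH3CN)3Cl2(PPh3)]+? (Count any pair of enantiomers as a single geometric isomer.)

3

An octahedron has six vertices in three trans pairs; every non-trans pair is cis.
Systematic placement gives 3 geometric isomers: CH3CN mer, Cl cis; CH3CN mer, Cl trans; CH3CN fac, Cl cis.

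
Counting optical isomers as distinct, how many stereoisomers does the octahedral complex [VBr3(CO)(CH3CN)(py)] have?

In an octahedral complex each vertex has one trans partner and four cis neighbours.
There are 4 geometric isomers: Br mer (3 arrangements); Br fac (chiral).
One of these lacks any improper symmetry element and so occurs as an enantiomeric pair, giving 4 + 1 = 5 stereoisomers in total.

5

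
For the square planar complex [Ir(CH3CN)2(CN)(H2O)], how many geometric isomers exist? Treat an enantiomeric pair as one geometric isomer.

In a square planar complex each vertex has one trans partner and two cis neighbours.
Systematic placement gives 2 geometric isomers: CH3CN cis; CH3CN trans.

2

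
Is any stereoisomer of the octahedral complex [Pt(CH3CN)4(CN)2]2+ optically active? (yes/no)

In an octahedral complex each vertex has one trans partner and four cis neighbours.
Systematic placement gives 2 geometric isomers: CN trans; CN cis.
Each arrangement has an internal mirror plane or centre of symmetry, so none is chiral.

no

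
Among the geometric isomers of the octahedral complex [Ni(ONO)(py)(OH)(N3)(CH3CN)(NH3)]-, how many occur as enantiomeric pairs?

15

Placing the ligands in turn and identifying arrangements related by rotation or reflection leaves 15 distinct geometric isomers.
Of these, 15 lack any improper symmetry element and so occur as enantiomeric pairs, giving 15 + 15 = 30 stereoisomers in total.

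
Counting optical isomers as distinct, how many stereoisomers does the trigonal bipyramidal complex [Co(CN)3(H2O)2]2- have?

3

A trigonal bipyramid has two axial and three equatorial sites, which are chemically inequivalent.
Systematic placement gives 3 geometric isomers: H2O both equatorial; H2O one axial, one equatorial; H2O both axial.
Each arrangement has an internal mirror plane or centre of symmetry, so none is chiral.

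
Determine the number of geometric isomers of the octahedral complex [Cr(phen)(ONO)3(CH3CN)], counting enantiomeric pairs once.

An octahedron has six vertices in three trans pairs; every non-trans pair is cis.
Each phen is bidentate and must span two cis positions.
There are 2 geometric isomers: ONO fac; ONO mer.

2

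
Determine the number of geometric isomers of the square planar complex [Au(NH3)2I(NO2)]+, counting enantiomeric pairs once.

In a square planar complex each vertex has one trans partner and two cis neighbours.
Systematic placement gives 2 geometric isomers: NH3 cis; NH3 trans.

2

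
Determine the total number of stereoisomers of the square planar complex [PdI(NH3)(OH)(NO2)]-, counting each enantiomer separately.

3

Systematic placement gives 3 geometric isomers: (I/NO2 trans, NH3/OH trans); (I/OH trans, NH3/NO2 trans); (I/NH3 trans, NO2/OH trans).
Each arrangement has an internal mirror plane or centre of symmetry, so none is chiral.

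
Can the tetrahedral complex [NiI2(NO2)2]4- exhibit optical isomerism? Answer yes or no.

no

Only one geometric arrangement is possible.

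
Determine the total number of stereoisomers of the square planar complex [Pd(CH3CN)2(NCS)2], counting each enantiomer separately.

Systematic placement gives 2 geometric isomers: CH3CN cis; CH3CN trans.
Each arrangement has an internal mirror plane or centre of symmetry, so none is chiral.

2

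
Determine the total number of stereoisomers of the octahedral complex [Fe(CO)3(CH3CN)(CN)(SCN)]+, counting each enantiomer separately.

5

In an octahedral complex each vertex has one trans partner and four cis neighbours.
Working through the distinct placements yields 4 geometric isomers: CO mer (3 arrangements); CO fac (chiral).
One of these lacks any improper symmetry element and so occurs as an enantiomeric pair, giving 4 + 1 = 5 stereoisomers in total.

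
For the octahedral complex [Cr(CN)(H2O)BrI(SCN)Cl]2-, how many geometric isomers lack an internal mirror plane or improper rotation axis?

Systematic enumeration (placing each ligand type in turn and discarding arrangements equivalent by rotation or reflection) gives 15 geometric isomers.
Of these, 15 lack any improper symmetry element and so occur as enantiomeric pairs, giving 15 + 15 = 30 stereoisomers in total.

15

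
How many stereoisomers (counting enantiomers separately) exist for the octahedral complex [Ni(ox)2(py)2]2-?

In an octahedral complex each vertex has one trans partner and four cis neighbours.
Each ox is bidentate and must span two cis positions.
Systematic placement gives 2 geometric isomers: py trans; py cis (chiral).
One of these lacks any improper symmetry element and so occurs as an enantiomeric pair, giving 2 + 1 = 3 stereoisomers in total.

3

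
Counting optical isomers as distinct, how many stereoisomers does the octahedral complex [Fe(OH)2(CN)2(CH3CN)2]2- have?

6

Systematic placement gives 5 geometric isomers: OH trans, CN trans, CH3CN trans; OH cis, CN cis, CH3CN trans; OH trans, CN cis, CH3CN cis; OH cis, CN cis, CH3CN cis (chiral); OH cis, CN trans, CH3CN cis.
One of these lacks any improper symmetry element and so occurs as an enantiomeric pair, giving 5 + 1 = 6 stereoisomers in total.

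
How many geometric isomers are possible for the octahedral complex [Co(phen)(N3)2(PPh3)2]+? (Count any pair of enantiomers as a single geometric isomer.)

In an octahedral complex each vertex has one trans partner and four cis neighbours.
Each phen is bidentate and must span two cis positions.
There are 3 geometric isomers: N3 trans, PPh3 cis; N3 cis, PPh3 cis (chiral); N3 cis, PPh3 trans.

3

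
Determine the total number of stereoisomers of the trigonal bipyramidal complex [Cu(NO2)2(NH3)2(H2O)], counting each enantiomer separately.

6

A trigonal bipyramid has two axial and three equatorial sites, which are chemically inequivalent.
Exhaustive case analysis gives 5 geometric isomers.
One of these lacks any improper symmetry element and so occurs as an enantiomeric pair, giving 5 + 1 = 6 stereoisomers in total.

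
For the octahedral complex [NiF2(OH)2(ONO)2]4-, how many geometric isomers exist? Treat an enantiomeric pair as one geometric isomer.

5

There are 5 geometric isomers: F trans, OH trans, ONO trans; F trans, OH cis, ONO cis; F cis, OH cis, ONO trans; F cis, OH cis, ONO cis (chiral); F cis, OH trans, ONO cis.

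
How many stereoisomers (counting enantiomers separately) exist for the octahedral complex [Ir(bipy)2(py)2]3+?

3

In an octahedral complex each vertex has one trans partner and four cis neighbours.
Each bipy is bidentate and must span two cis positions.
Systematic placement gives 2 geometric isomers: py trans; py cis (chiral).
One of these lacks any improper symmetry element and so occurs as an enantiomeric pair, giving 2 + 1 = 3 stereoisomers in total.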